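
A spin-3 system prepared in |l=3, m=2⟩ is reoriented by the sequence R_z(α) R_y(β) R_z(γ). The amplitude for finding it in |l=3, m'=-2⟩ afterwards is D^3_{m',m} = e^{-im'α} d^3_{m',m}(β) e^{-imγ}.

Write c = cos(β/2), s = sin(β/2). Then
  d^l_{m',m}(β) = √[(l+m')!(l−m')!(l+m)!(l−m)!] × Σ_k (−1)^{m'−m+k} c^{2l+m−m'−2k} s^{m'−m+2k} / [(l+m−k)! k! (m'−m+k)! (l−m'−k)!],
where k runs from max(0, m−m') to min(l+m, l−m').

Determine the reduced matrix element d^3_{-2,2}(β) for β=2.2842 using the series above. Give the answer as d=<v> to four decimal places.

d=0.0252

d^3_{-2,2}(β=2.2842) via the finite sum:
With c≡cos(β/2)=0.415685 and s≡sin(β/2)=0.909508, N=[1·120·120·1]^{1/2}=120.000000
k∈{4,5} keeps every argument non-negative
  k=4: (−1)^0·120.0000/(24)·0.4157^2·0.9095^4 = +0.591189
  k=5: (−1)^1·120.0000/(120)·0.4157^0·0.9095^6 = -0.566031
d^3_{-2,2}(2.2842) = +0.591189 -0.566031 = +0.025158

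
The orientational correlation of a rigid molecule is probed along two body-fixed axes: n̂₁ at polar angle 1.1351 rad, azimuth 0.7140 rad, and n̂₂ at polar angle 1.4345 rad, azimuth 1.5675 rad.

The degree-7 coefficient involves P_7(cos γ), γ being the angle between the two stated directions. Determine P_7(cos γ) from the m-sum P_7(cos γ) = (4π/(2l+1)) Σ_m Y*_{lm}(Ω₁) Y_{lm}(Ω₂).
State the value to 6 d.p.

0.277525

Summing Y*_{l m}(θ₁,φ₁)·Y_{l m}(θ₂,φ₂) over m ∈ [−7, 7]; prefactor 4π/(2·7+1) = 0.837758:
  [-7]  conj(Y_{7,-7})(Ω₁) = +0.070907-0.241477i ; Y_{7,-7}(Ω₂) = -0.010809+0.468343i ; Δ = +0.112328+0.035819i
  [-6]  conj(Y_{7,-6})(Ω₁) = -0.182105-0.398766i ; Y_{7,-6}(Ω₂) = -0.240350-0.004754i ; Δ = +0.041873+0.096709i
  [-5]  conj(Y_{7,-5})(Ω₁) = -0.268890-0.122801i ; Y_{7,-5}(Ω₂) = -0.004387+0.266134i ; Δ = +0.033861-0.071022i
  [-4]  conj(Y_{7,-4})(Ω₁) = +0.137394-0.040342i ; Y_{7,-4}(Ω₂) = -0.265116-0.003496i ; Δ = -0.036566+0.010215i
  [-3]  conj(Y_{7,-3})(Ω₁) = +0.188026-0.292572i ; Y_{7,-3}(Ω₂) = -0.001947+0.196896i ; Δ = +0.057240+0.037591i
  [-2]  conj(Y_{7,-2})(Ω₁) = -0.000434-0.003021i ; Y_{7,-2}(Ω₂) = -0.271631-0.001791i ; Δ = +0.000113+0.000821i
  [-1]  conj(Y_{7,-1})(Ω₁) = +0.252329+0.218645i ; Y_{7,-1}(Ω₂) = -0.000558+0.169193i ; Δ = -0.037134+0.042570i
  [+0]  conj(Y_{7,0})(Ω₁) = +0.044538-0.000000i ; Y_{7,0}(Ω₂) = -0.272943+0.000000i ; Δ = -0.012156+0.000000i
  [+1]  conj(Y_{7,1})(Ω₁) = -0.252329+0.218645i ; Y_{7,1}(Ω₂) = +0.000558+0.169193i ; Δ = -0.037134-0.042570i
  [+2]  conj(Y_{7,2})(Ω₁) = -0.000434+0.003021i ; Y_{7,2}(Ω₂) = -0.271631+0.001791i ; Δ = +0.000113-0.000821i
  [+3]  conj(Y_{7,3})(Ω₁) = -0.188026-0.292572i ; Y_{7,3}(Ω₂) = +0.001947+0.196896i ; Δ = +0.057240-0.037591i
  [+4]  conj(Y_{7,4})(Ω₁) = +0.137394+0.040342i ; Y_{7,4}(Ω₂) = -0.265116+0.003496i ; Δ = -0.036566-0.010215i
  [+5]  conj(Y_{7,5})(Ω₁) = +0.268890-0.122801i ; Y_{7,5}(Ω₂) = +0.004387+0.266134i ; Δ = +0.033861+0.071022i
  [+6]  conj(Y_{7,6})(Ω₁) = -0.182105+0.398766i ; Y_{7,6}(Ω₂) = -0.240350+0.004754i ; Δ = +0.041873-0.096709i
  [+7]  conj(Y_{7,7})(Ω₁) = -0.070907-0.241477i ; Y_{7,7}(Ω₂) = +0.010809+0.468343i ; Δ = +0.112328-0.035819i
Σ over m = +0.331272+0.000000i; ×(4π/15) → +0.277525+0.000000i. Real part: 0.277525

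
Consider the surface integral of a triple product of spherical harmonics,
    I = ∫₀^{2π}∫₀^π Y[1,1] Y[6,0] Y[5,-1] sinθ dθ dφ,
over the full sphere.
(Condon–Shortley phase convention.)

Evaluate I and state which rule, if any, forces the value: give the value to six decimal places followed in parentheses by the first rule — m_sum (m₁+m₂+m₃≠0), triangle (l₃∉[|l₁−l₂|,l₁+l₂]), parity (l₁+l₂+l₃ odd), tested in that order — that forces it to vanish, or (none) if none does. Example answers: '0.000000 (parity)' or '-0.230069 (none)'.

Rules hold: Σm=0, L=12 even, 5≤5≤7.
N = 3·13·11 = 429
Δ = 2!·0!·10!/13! = 1/858
Racah Σ t=1..1: t=1:−1/14400 = -1/14400
⇒ 3j(1 6 5; 0 0 0)² = 6/143, sgn +1
Racah Σ t=0..0: t=0:+1/34560 = 1/34560
⇒ 3j(1 6 5; 1 0 -1)² = 5/286, sgn +1
4πI² = N·(3j₀)²·(3jₘ)² = 45/143
I = +1·√(0.314685/4π) = 0.15824621
No selection rule forces the value: the integral is nonzero (none).

0.158246 (none)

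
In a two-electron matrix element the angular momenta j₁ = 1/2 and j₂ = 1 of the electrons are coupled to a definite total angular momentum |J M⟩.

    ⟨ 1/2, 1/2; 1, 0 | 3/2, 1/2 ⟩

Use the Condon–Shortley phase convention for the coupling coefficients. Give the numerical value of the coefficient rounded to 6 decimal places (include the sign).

√[4·0!1!2!/4! · 1!0!1!1!2!1!] = √(2/3)
  +(−1)^0/∏(0,0,0,1,1,1)! = 1  (running 1)
⟨..|..⟩ = √(2/3)·(1) = +0.816497

+√(2/3) = +0.816497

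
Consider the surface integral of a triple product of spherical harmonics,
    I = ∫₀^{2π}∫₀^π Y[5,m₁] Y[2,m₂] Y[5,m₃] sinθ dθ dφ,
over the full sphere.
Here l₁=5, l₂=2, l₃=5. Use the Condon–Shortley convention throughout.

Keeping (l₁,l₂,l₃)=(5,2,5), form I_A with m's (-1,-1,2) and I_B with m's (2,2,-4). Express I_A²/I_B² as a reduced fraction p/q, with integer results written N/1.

Same 5,2,5: normalisation and zero-m 3j drop out of the ratio.
A: Δ: 2! 8! 2! / 13! → 1/38610; sum: t=0:+1/2880 t=1:−1/1440 = -1/2880; 3j²(5 2 5; -1 -1 2) = Δ·Π!·Σ² = 7/715  (sign +1)
B: Δ: 2! 8! 2! / 13! → 1/38610; sum: t=2:+1/20160 = 1/20160; 3j²(5 2 5; 2 2 -4) = Δ·Π!·Σ² = 12/715  (sign -1)
I_A²/I_B² = (7/715)/(12/715) = 7/12

7/12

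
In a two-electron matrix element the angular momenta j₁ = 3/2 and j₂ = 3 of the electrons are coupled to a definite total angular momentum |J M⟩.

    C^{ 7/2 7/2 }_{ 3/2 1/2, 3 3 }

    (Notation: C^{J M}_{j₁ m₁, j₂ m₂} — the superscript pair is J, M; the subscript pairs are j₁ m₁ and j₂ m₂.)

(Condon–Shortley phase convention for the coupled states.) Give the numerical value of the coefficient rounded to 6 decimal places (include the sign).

triangle: 1!*2!*5!/9! = 240/362880
(j±m)!: 2!*1!*6!*0!*7!*0! = 7257600
prefactor² = (2J+1)*Δ*N² = 38400
  k=1: −1/(1!*0!*0!*5!*2!*0!) = -1/240
Σ = -1/240  ⇒  CG² = 38400*(-1/240)² = 2/3
CG = −√(2/3) = -0.816497

-0.816497  (= −√(2/3))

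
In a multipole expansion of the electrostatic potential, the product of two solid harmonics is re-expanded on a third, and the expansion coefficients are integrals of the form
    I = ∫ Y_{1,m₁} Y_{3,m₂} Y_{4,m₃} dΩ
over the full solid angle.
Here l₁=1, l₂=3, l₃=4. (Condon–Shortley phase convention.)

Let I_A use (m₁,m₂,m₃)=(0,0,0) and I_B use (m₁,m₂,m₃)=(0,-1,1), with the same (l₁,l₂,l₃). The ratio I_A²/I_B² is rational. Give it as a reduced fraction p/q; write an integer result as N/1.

Same 1,3,4: normalisation and zero-m 3j drop out of the ratio.
A: Δ: 0! 2! 6! / 9! → 1/252; sum: t=0:+1/36 = 1/36; 3j²(1 3 4; 0 0 0) = Δ·Π!·Σ² = 4/63  (sign +1)
B: Δ: 0! 2! 6! / 9! → 1/252; sum: t=0:+1/48 = 1/48; 3j²(1 3 4; 0 -1 1) = Δ·Π!·Σ² = 5/84  (sign -1)
I_A²/I_B² = (4/63)/(5/84) = 16/15

16/15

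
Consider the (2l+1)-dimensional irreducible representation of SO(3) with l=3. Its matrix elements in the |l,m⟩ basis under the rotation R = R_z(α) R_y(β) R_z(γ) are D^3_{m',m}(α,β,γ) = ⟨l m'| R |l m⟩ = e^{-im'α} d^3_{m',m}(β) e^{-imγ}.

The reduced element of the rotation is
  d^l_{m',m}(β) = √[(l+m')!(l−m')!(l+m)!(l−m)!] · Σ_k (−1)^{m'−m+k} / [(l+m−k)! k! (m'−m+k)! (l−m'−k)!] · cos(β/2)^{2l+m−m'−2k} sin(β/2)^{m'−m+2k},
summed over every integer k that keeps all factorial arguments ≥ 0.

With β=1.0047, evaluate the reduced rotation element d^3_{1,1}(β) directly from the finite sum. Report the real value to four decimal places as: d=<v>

d^3_{1,1}(β=1.0047) via the finite sum:
With c≡cos(β/2)=0.876453 and s≡sin(β/2)=0.481487, N=[24·2·24·2]^{1/2}=48.000000
k: max(0,(1)−(1))=0 … min(3+(1),3−(1))=2
  k=0: (−1)^0·48.0000/(48)·0.8765^6·0.4815^0 = +0.453287
  k=1: (−1)^1·48.0000/(6)·0.8765^4·0.4815^2 = -1.094394
  k=2: (−1)^2·48.0000/(8)·0.8765^2·0.4815^4 = +0.247711
d^3_{1,1}(1.0047) = +0.453287 -1.094394 +0.247711 = -0.393396

d=-0.3934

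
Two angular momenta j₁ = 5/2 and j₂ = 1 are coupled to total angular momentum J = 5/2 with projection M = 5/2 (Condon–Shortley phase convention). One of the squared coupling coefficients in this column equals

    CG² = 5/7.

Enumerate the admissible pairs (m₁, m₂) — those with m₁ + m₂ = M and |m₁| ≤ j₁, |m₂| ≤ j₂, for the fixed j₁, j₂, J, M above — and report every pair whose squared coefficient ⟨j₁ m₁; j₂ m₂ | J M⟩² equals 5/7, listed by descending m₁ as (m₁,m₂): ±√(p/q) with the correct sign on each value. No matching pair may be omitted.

Admissible pairs with m₁+m₂ = M = 5/2: (3/2,1), (5/2,0)
  (m₁,m₂)=(5/2,0): CG² = 5/7, CG = +√(5/7)   ← matches the target
  (m₁,m₂)=(3/2,1): CG² = 2/7, CG = −√(2/7)
Pairs with CG² = 5/7: (5/2,0): +√(5/7)

(5/2,0): +√(5/7)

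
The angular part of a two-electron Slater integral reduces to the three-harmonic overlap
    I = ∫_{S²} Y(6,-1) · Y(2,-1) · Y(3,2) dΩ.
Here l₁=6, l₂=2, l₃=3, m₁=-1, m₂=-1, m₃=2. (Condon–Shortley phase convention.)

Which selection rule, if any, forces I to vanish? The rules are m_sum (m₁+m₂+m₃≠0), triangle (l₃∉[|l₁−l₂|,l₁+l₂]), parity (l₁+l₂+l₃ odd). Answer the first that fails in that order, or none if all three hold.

triangle

Σmᵢ = 0  ✓
l₃∈[|l₁−l₂|,l₁+l₂]=[4,8] required, l₃=3 fails  ✗
Σlᵢ = 11 ⇒ odd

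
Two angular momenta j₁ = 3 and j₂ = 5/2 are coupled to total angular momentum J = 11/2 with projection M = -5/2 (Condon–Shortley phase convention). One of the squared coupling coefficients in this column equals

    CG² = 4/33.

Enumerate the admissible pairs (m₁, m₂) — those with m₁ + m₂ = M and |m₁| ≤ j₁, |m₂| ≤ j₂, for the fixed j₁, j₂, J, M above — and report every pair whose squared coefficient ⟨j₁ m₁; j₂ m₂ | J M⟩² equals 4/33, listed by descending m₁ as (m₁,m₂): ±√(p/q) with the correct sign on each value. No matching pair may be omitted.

Admissible pairs with m₁+m₂ = M = -5/2: (-3,1/2), (-2,-1/2), (-1,-3/2), (0,-5/2)
  (m₁,m₂)=(0,-5/2): CG² = 4/33, CG = +√(4/33)   ← matches the target
  (m₁,m₂)=(-1,-3/2): CG² = 5/11, CG = +√(5/11)
  (m₁,m₂)=(-2,-1/2): CG² = 4/11, CG = +√(4/11)
  (m₁,m₂)=(-3,1/2): CG² = 2/33, CG = +√(2/33)
Pairs with CG² = 4/33: (0,-5/2): +√(4/33)

(0,-5/2): +√(4/33)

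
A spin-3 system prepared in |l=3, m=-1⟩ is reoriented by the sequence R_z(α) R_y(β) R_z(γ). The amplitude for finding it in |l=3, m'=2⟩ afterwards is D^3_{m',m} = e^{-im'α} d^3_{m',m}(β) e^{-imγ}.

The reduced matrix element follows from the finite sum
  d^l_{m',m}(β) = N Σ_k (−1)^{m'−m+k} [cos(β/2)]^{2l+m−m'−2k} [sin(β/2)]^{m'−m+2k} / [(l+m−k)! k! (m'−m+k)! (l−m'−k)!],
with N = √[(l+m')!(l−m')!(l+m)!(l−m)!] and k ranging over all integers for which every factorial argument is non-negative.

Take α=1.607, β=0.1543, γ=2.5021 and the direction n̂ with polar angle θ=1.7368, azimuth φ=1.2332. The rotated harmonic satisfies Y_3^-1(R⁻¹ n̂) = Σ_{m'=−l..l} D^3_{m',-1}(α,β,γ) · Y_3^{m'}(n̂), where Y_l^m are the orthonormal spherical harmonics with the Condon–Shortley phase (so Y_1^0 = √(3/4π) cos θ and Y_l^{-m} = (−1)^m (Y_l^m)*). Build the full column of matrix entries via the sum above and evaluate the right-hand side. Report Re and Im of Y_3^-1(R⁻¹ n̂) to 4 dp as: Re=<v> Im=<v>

Re=0.3105 Im=-0.0863

Need the full column D^3_{m',-1} for m'=−3..3 at α=1.6070, β=0.1543, γ=2.5021.
cos(β/2)=0.997025, sin(β/2)=0.077073
d^3_{-3,-1}: single k=2 term ⇒ +0.022734;  D = +0.011510+0.019605i
d^3_{-2,-1}: k∈[1..2] ⇒ +0.240124 -0.002870 = +0.237254;  D = +0.200117-0.127447i
d^3_{-1,-1}: k∈[0..2] ⇒ +0.982285 -0.046960 +0.000210 = +0.935535;  D = -0.530780-0.770389i
d^3_{0,-1}: k∈[0..2] ⇒ -0.263043 +0.004716 -0.000009 = -0.258337;  D = +0.207289-0.154172i
d^3_{1,-1}: k∈[0..2] ⇒ +0.035220 -0.000281 +0.000000 = +0.034939;  D = +0.021852+0.027262i
d^3_{2,-1}: k∈[0..1] ⇒ -0.002870 +0.000009 = -0.002861;  D = -0.002166+0.001869i
d^3_{3,-1}: single k=0 term ⇒ +0.000136;  D = -0.000092-0.000100i
Y_3^{m'}(θ=1.7368,φ=1.2332) and Σ D·Y over m':
  (+0.0115+0.0196i)·(-0.3395+0.2119i)  (+0.2001-0.1274i)·(+0.1282+0.1027i)  (-0.5308-0.7704i)·(-0.0912+0.2597i)  (+0.2073-0.1542i)·(+0.1766+0.0000i)  (+0.0219+0.0273i)·(+0.0912+0.2597i)  (-0.0022+0.0019i)·(+0.1282-0.1027i)  (-0.0001-0.0001i)·(+0.3395+0.2119i)
Y_3^-1(R⁻¹ n̂) = +0.310545-0.086275i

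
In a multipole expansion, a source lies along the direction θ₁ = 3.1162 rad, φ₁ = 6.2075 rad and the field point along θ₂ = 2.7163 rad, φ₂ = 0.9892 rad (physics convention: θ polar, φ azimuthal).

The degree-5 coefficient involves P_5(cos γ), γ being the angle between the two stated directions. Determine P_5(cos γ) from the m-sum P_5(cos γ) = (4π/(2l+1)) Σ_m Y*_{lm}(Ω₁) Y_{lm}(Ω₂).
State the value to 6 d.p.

Term-by-term m-sum for l=5 (normalisation 4π/11 = 1.142397):
  m=-5: Y*=(0.000000, -0.000000)  Y=(0.001285, 0.005398)  product (0.000000, 0.000000)
  m=-4: Y*=(-0.000001, 0.000000)  Y=(0.026566, -0.028199)  product (-0.000000, 0.000000)
  m=-3: Y*=(0.000044, -0.000010)  Y=(-0.154779, -0.027206)  product (-0.000007, 0.000000)
  m=-2: Y*=(-0.002157, 0.000329)  Y=(0.155151, 0.359324)  product (-0.000453, -0.000724)
  m=-1: Y*=(0.064723, -0.004908)  Y=(0.278918, -0.424241)  product (0.015970, -0.028827)
  m=+0: Y*=(-0.931083, -0.000000)  Y=(-0.031193, 0.000000)  product (0.029044, 0.000000)
  m=+1: Y*=(-0.064723, -0.004908)  Y=(-0.278918, -0.424241)  product (0.015970, 0.028827)
  m=+2: Y*=(-0.002157, -0.000329)  Y=(0.155151, -0.359324)  product (-0.000453, 0.000724)
  m=+3: Y*=(-0.000044, -0.000010)  Y=(0.154779, -0.027206)  product (-0.000007, -0.000000)
  m=+4: Y*=(-0.000001, -0.000000)  Y=(0.026566, 0.028199)  product (-0.000000, -0.000000)
  m=+5: Y*=(-0.000000, -0.000000)  Y=(-0.001285, 0.005398)  product (0.000000, -0.000000)
Σ over m = (0.060064, -0.000000); ×(4π/11) → (0.068617, -0.000000). Real part: 0.068617

0.068617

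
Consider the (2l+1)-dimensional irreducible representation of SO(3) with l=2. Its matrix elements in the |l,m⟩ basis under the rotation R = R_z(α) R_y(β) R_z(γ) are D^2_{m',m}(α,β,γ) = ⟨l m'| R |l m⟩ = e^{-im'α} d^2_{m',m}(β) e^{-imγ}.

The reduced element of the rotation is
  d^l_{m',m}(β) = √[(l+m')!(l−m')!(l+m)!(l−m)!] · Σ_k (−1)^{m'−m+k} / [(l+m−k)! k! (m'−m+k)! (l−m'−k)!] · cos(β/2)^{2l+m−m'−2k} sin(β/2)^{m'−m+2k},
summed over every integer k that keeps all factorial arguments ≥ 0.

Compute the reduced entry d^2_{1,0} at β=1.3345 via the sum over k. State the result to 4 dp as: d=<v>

d=-0.2787

d^2_{1,0}(β=1.3345) via the finite sum:
With c≡cos(β/2)=0.785526 and s≡sin(β/2)=0.618828, N=[6·1·2·2]^{1/2}=4.898979
k∈{0,1} keeps every argument non-negative
  k=0: (−1)^1·4.8990/(2)·0.7855^3·0.6188^1 = -0.734730
  k=1: (−1)^2·4.8990/(2)·0.7855^1·0.6188^3 = +0.455981
d^2_{1,0}(1.3345) = -0.734730 +0.455981 = -0.278750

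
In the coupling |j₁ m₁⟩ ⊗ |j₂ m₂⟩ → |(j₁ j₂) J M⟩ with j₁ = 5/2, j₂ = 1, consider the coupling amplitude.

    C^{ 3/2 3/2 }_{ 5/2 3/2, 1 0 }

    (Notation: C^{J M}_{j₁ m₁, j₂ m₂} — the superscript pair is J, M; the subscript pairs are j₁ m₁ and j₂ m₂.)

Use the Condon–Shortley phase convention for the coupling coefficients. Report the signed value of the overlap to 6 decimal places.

-0.516398

triangle: 2!·3!·0!/6! = 12/720
(j±m)!: 4!·1!·1!·1!·3!·0! = 144
prefactor² = (2J+1)·Δ·N² = 48/5
  k=1: −1/(1!·1!·0!·0!·3!·0!) = -1/6
Σ = -1/6  ⇒  CG² = 48/5·(-1/6)² = 4/15
CG = −√(4/15) = -0.516398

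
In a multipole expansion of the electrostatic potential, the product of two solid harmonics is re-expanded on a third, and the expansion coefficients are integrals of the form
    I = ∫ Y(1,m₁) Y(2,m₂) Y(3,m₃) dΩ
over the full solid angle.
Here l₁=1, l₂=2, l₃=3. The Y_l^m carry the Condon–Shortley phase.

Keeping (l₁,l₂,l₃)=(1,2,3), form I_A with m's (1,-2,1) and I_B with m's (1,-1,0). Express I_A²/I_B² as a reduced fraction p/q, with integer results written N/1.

1/3

Same 1,2,3: normalisation and zero-m 3j drop out of the ratio.
A: Δ: 0! 2! 4! / 7! → 1/105; sum: t=0:+1/48 = 1/48; 3j²(1 2 3; 1 -2 1) = Δ·Π!·Σ² = 1/105  (sign +1)
B: Δ: 0! 2! 4! / 7! → 1/105; sum: t=0:+1/12 = 1/12; 3j²(1 2 3; 1 -1 0) = Δ·Π!·Σ² = 1/35  (sign -1)
I_A²/I_B² = (1/105)/(1/35) = 1/3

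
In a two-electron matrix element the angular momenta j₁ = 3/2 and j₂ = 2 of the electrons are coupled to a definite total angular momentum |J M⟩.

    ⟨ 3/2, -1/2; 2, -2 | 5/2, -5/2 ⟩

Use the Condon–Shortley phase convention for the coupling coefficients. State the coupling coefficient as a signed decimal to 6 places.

+0.755929  (= +√(4/7))

triangle: 1!×2!×3!/7! = 12/5040
(j±m)!: 1!×2!×0!×4!×0!×5! = 5760
prefactor² = (2J+1)×Δ×N² = 576/7
  k=0: +1/(0!×1!×2!×0!×0!×3!) = 1/12
Σ = 1/12  ⇒  CG² = 576/7×(1/12)² = 4/7
CG = +√(4/7) = +0.755929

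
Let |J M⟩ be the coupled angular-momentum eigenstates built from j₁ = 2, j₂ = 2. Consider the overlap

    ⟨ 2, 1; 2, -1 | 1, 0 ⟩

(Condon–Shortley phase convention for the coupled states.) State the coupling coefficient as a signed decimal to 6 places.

√[3·3!1!1!/6! · 3!1!1!3!1!1!] = √(9/10)
  +(−1)^0/∏(0,3,1,1,0,0)! = 1/6  (running 1/6)
  +(−1)^1/∏(1,2,0,0,1,1)! = -1/2  (running -1/3)
⟨..|..⟩ = √(9/10)·(-1/3) = -0.316228

−√(1/10) ≈ -0.316228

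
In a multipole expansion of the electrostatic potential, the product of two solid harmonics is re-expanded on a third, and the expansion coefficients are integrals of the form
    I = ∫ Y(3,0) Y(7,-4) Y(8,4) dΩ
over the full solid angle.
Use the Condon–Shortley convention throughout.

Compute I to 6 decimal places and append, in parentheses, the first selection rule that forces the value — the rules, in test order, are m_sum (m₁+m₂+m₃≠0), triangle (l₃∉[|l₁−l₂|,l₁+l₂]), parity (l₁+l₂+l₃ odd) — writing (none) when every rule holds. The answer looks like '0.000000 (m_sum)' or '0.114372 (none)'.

-0.033430 (none)

m-sum 0 ✓  L=18 even ✓  4≤8≤10 ✓
Π(2lᵢ+1) = 7×15×17 = 1785
triangle coeff Δ(3,7,8) = 1/5290740
Σ_t [0,2]: t=0:+1/7257600 t=1:−1/2073600 t=2:+1/7257600 = -1/4838400
(3j)²=252/20995 [(3 7 8; 0 0 0)], sign=-1
Σ_t [0,2]: t=0:+1/26127360 t=1:−1/29030400 t=2:+1/479001600 = 17/2874009600
(3j)²=17/25935 [(3 7 8; 0 -4 4)], sign=+1
⇒ 4πI² = 4284/305045
I = (-1)√(4284/305045/(4π)) = -0.03343011
No selection rule forces the value: the integral is nonzero (none).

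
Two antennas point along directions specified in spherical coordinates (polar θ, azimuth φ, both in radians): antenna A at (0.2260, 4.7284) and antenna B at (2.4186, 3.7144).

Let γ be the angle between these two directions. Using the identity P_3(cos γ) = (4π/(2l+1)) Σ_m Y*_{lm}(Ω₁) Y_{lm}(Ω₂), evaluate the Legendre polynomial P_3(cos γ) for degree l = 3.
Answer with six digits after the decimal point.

0.284386

Term-by-term m-sum for l=3 (normalisation 4π/7 = 1.795196):
  m=-3: Y*=(-0.000225, 0.004689)  Y=(0.017775, 0.119528)  product (-0.000564, 0.000056)
  m=-2: Y*=(-0.049986, -0.001601)  Y=(-0.138372, 0.305591)  product (0.007406, -0.015054)
  m=-1: Y*=(0.004347, -0.271458)  Y=(-0.325468, 0.209906)  product (0.055566, 0.089263)
  m=+0: Y*=(0.636066, -0.000000)  Y=(0.052825, 0.000000)  product (0.033600, 0.000000)
  m=+1: Y*=(-0.004347, -0.271458)  Y=(0.325468, 0.209906)  product (0.055566, -0.089263)
  m=+2: Y*=(-0.049986, 0.001601)  Y=(-0.138372, -0.305591)  product (0.007406, 0.015054)
  m=+3: Y*=(0.000225, 0.004689)  Y=(-0.017775, 0.119528)  product (-0.000564, -0.000056)
Total Σ_m = (0.158415, 0.000000). Multiply by 1.795196: (0.284386, 0.000000). P_3(cos γ) = 0.284386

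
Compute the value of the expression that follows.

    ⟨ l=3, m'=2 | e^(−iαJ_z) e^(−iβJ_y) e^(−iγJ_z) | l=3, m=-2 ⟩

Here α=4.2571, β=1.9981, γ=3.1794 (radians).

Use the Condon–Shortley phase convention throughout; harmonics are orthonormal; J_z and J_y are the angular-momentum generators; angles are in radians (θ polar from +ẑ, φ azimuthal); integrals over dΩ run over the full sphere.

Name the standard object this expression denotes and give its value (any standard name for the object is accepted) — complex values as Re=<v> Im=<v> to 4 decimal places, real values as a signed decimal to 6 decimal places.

Wigner D-matrix element, Re=-0.2089 Im=-0.3156

This is a Wigner D-matrix element — the rotation-matrix element ⟨l m'| R(α,β,γ) |l m⟩ in the angular-momentum basis.
Split into d^3_{2,-2}(β=1.9981) × two z-phases.
With c≡cos(β/2)=0.541101 and s≡sin(β/2)=0.840957, N=[120·1·1·120]^{1/2}=120.000000
Admissible k: 0..1 (factorial args all ≥0)
  k=0: (−1)^4·120.0000/(24)·0.5411^2·0.8410^4 = +0.732189
  k=1: (−1)^5·120.0000/(120)·0.5411^0·0.8410^6 = -0.353707
d^3_{2,-2}(1.9981) = +0.732189 -0.353707 = +0.378482
D = (-0.613289-0.789858i)·(+0.378482)·(+0.997143+0.075543i) = -0.208872-0.315628i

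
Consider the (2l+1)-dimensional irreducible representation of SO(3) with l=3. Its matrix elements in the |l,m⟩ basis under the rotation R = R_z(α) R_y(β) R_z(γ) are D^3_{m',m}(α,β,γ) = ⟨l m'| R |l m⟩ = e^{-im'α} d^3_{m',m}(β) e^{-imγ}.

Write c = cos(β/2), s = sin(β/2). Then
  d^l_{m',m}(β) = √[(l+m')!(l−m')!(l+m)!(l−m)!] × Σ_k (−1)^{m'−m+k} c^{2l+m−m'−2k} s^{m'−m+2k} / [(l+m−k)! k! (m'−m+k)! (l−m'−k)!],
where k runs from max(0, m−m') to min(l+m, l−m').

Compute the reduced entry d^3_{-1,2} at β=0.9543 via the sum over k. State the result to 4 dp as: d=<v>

d^3_{-1,2}(β=0.9543) via the finite sum:
Half-angle: c=0.888307, s=0.459249. N=√(2·24·120·1)=75.894664
The bounds max(0,m−m')=3 and min(l+m,l−m')=4 give 2 terms
  k=3: (−1)^0·75.8947/(12)·0.8883^3·0.4592^3 = +0.429403
  k=4: (−1)^1·75.8947/(24)·0.8883^1·0.4592^5 = -0.057386
d^3_{-1,2}(0.9543) = +0.429403 -0.057386 = +0.372017

d=0.3720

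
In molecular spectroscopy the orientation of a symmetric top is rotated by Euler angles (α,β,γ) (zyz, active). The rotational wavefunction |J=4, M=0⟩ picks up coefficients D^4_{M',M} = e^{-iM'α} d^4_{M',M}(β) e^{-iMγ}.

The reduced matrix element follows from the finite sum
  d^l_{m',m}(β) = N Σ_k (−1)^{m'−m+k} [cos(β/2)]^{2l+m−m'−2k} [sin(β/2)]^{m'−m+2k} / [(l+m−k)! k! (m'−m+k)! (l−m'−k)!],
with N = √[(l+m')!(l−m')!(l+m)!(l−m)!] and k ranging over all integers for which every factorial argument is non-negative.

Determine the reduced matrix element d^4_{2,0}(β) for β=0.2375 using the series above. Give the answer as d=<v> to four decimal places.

d=0.1228

d^4_{2,0}(β=0.2375) via the finite sum:
Half-angle: c=0.992958, s=0.118471. N=√(720·2·24·24)=910.735966
Admissible k: 0..2 (factorial args all ≥0)
  k=0: (−1)^2·910.7360/(96)·0.9930^6·0.1185^2 = +0.127623
  k=1: (−1)^3·910.7360/(36)·0.9930^4·0.1185^4 = -0.004845
  k=2: (−1)^4·910.7360/(96)·0.9930^2·0.1185^6 = +0.000026
d^4_{2,0}(0.2375) = +0.127623 -0.004845 +0.000026 = +0.122805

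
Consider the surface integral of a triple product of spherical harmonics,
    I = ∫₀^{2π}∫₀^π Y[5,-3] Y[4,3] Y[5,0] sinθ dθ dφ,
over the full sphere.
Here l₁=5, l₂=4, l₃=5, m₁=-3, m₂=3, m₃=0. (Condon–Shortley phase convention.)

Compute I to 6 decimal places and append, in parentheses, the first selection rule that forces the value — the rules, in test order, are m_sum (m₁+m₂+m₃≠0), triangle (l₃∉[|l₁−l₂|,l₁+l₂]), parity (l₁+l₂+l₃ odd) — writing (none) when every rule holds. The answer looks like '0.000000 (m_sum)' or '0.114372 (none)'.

Rules hold: Σm=0, L=14 even, 1≤5≤9.
N = 11·9·11 = 1089
Δ = 4!·6!·4!/15! = 1/3153150
Racah Σ t=0..4: t=0:+1/69120 t=1:−1/1728 t=2:+1/576 t=3:−1/1728 t=4:+1/69120 = 7/11520
⇒ 3j(5 4 5; 0 0 0)² = 2/143, sgn -1
Racah Σ t=3..4: t=3:−1/17280 t=4:+1/6912 = 1/11520
⇒ 3j(5 4 5; -3 3 0)² = 2/143, sgn -1
4πI² = N·(3j₀)²·(3jₘ)² = 36/169
I = +1·√(0.213018/4π) = 0.13019760
No selection rule forces the value: the integral is nonzero (none).

0.130198 (none)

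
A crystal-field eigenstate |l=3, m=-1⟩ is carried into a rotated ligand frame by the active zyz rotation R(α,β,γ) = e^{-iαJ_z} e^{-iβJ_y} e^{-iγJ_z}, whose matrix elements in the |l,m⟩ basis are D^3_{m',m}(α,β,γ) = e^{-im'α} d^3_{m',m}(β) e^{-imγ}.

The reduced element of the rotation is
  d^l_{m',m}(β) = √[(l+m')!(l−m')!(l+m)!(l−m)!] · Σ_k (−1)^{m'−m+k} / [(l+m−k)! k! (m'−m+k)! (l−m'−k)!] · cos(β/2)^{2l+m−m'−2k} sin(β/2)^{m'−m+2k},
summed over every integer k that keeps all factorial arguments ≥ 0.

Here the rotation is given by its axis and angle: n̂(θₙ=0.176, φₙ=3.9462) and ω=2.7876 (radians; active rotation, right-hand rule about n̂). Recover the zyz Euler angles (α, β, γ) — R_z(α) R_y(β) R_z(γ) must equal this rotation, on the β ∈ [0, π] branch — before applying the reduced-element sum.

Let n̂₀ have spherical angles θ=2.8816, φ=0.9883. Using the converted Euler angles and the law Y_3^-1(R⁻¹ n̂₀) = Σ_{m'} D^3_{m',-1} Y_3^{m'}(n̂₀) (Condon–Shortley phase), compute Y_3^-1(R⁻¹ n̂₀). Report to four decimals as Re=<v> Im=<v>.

Axis–angle → zyz. n̂ = (sinθₙcosφₙ, sinθₙsinφₙ, cosθₙ) = (-0.121408, -0.126165, +0.984552), ω = 2.7876.
R = I cosω + sinω [n̂]ₓ + (1−cosω) n̂n̂ᵀ gives
  R = [-0.909430, -0.311606, -0.275389; +0.370976, -0.907148, -0.198644; -0.187920, -0.282815, +0.940586]
β = atan2(√(R₁₃²+R₂₃²), R₃₃) = 0.346445; α = atan2(R₂₃, R₁₃) mod 2π = 3.766485; γ = atan2(R₃₂, −R₃₁) mod 2π = 5.298863
Need the full column D^3_{m',-1} for m'=−3..3 at α=3.7665, β=0.3464, γ=5.2989.
cos(β/2)=0.985034, sin(β/2)=0.172357
d^3_{-3,-1}: single k=2 term ⇒ +0.108321;  D = -0.068148-0.084197i
d^3_{-2,-1}: k∈[1..2] ⇒ +0.505460 -0.030951 = +0.474509;  D = +0.457888+0.124491i
d^3_{-1,-1}: k∈[0..2] ⇒ +0.913500 -0.223746 +0.005138 = +0.694892;  D = -0.650487+0.244421i
d^3_{0,-1}: k∈[0..2] ⇒ -0.553704 +0.050858 -0.000519 = -0.503365;  D = -0.278576+0.419251i
d^3_{1,-1}: k∈[0..2] ⇒ +0.167809 -0.006850 +0.000026 = +0.160985;  D = +0.006183+0.160867i
d^3_{2,-1}: k∈[0..1] ⇒ -0.030951 +0.000474 = -0.030477;  D = +0.018766+0.024015i
d^3_{3,-1}: single k=0 term ⇒ +0.003316;  D = +0.003185+0.000925i
Y_3^{m'}(θ=2.8816,φ=0.9883) and Σ D·Y over m':
  (-0.0681-0.0842i)·(-0.0070-0.0012i)  (+0.4579+0.1245i)·(+0.0258+0.0600i)  (-0.6505+0.2444i)·(+0.1677-0.2546i)  (-0.2786+0.4193i)·(-0.6021+0.0000i)  (+0.0062+0.1609i)·(-0.1677-0.2546i)  (+0.0188+0.0240i)·(+0.0258-0.0600i)  (+0.0032+0.0009i)·(+0.0070-0.0012i)
Y_3^-1(R⁻¹ n̂) = +0.167434-0.043548i

Re=0.1674 Im=-0.0435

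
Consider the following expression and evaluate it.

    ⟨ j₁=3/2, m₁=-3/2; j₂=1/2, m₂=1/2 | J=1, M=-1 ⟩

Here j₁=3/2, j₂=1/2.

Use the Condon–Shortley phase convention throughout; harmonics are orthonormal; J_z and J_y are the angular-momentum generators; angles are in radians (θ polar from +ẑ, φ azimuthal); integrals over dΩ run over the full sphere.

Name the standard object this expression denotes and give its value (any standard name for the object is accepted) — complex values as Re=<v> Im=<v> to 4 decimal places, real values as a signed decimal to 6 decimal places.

Clebsch–Gordan coefficient, −√(3/4) ≈ -0.866025

This is a Clebsch–Gordan (vector-coupling) coefficient.
triangle: 1!*2!*0!/4! = 2/24
(j±m)!: 0!*3!*1!*0!*0!*2! = 12
prefactor² = (2J+1)*Δ*N² = 3
  k=1: −1/(1!*0!*2!*0!*0!*0!) = -1/2
Σ = -1/2  ⇒  CG² = 3*(-1/2)² = 3/4
CG = −√(3/4) = -0.866025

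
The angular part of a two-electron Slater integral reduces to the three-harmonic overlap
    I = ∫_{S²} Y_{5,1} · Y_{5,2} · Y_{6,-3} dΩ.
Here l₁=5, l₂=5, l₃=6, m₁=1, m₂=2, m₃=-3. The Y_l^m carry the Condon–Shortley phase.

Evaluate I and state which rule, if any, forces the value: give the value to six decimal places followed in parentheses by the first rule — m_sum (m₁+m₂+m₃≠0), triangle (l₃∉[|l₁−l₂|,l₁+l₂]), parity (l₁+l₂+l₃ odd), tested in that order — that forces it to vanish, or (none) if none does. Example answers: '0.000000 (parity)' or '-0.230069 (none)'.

Rules hold: Σm=0, L=16 even, 0≤6≤10.
N = 11·11·13 = 1573
Δ = 4!·6!·6!/17! = 1/28588560
Racah Σ t=0..4: t=0:+1/345600 t=1:−1/13824 t=2:+1/5184 t=3:−1/13824 t=4:+1/345600 = 7/129600
⇒ 3j(5 5 6; 0 0 0)² = 80/7293, sgn +1
Racah Σ t=1..4: t=1:−1/155520 t=2:+1/23040 t=3:−1/34560 t=4:+1/622080 = 1/103680
⇒ 3j(5 5 6; 1 2 -3)² = 9/2431, sgn -1
4πI² = N·(3j₀)²·(3jₘ)² = 240/3757
I = -1·√(0.0638808/4π) = -0.07129845
No selection rule forces the value: the integral is nonzero (none).

-0.071298 (none)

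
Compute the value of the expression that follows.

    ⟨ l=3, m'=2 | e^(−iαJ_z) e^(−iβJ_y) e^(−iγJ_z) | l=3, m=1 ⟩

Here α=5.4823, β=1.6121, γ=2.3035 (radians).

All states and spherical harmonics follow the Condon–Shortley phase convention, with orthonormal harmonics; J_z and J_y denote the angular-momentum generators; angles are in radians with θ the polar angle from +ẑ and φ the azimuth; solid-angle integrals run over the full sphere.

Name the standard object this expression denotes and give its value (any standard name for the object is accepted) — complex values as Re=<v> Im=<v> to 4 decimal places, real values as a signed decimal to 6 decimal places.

Wigner D-matrix element, Re=0.3250 Im=-0.2747

This is a Wigner D-matrix element — the rotation-matrix element ⟨l m'| R(α,β,γ) |l m⟩ in the angular-momentum basis.
D^3_{2,1}(5.4823,1.6121,2.3035) = e^{-i·2·5.4823}·d^3_{2,1}(1.6121)·e^{-i·1·2.3035}. Compute d first:
Half-angle: c=0.692354, s=0.721558. N=√(120·1·24·2)=75.894664
The bounds max(0,m−m')=0 and min(l+m,l−m')=1 give 2 terms
  k=0: (−1)^1·75.8947/(24)·0.6924^5·0.7216^1 = -0.363005
  k=1: (−1)^2·75.8947/(12)·0.6924^3·0.7216^3 = +0.788548
d^3_{2,1}(1.6121) = -0.363005 +0.788548 = +0.425544
Attach z-rotation phases: D = e^{-i(2)(5.4823)}·(+0.425544)·e^{-i(1)(2.3035)} = +0.324999-0.274705i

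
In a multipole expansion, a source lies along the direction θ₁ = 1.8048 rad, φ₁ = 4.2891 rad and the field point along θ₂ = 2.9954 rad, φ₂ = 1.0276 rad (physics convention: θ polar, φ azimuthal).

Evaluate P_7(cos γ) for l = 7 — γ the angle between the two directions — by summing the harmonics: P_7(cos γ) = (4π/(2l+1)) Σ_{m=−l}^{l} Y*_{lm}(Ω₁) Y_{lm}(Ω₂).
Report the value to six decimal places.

-0.180556

Expand P_7 via completeness: Σ_{m} conj(Y_{7,m}) at Ω₁ times Y_{7,m} at Ω₂ —
  term(m=-7) = -0.000000-0.000000i   from Y*(Ω₁)=+0.073198-0.405545i, Y(Ω₂)=+0.000000-0.000001i
  term(m=-6) = +0.000005+0.000004i   from Y*(Ω₁)=-0.302966-0.208098i, Y(Ω₂)=-0.000018-0.000002i
  term(m=-5) = +0.000022+0.000015i   from Y*(Ω₁)=+0.082238-0.049930i, Y(Ω₂)=+0.000117+0.000257i
  term(m=-4) = -0.000989-0.000514i   from Y*(Ω₁)=-0.042790-0.347959i, Y(Ω₂)=+0.001800-0.002620i
  term(m=-3) = +0.000332+0.000125i   from Y*(Ω₁)=-0.013144-0.004079i, Y(Ω₂)=-0.025740-0.001515i
  term(m=-2) = +0.046123+0.011278i   from Y*(Ω₁)=+0.216051-0.244247i, Y(Ω₂)=+0.067808+0.128858i
  term(m=-1) = -0.028321-0.003412i   from Y*(Ω₁)=-0.022819-0.050651i, Y(Ω₂)=+0.265406-0.439572i
  term(m=+0) = -0.249868+0.000000i   from Y*(Ω₁)=+0.316674-0.000000i, Y(Ω₂)=-0.789037+0.000000i
  term(m=+1) = -0.028321+0.003412i   from Y*(Ω₁)=+0.022819-0.050651i, Y(Ω₂)=-0.265406-0.439572i
  term(m=+2) = +0.046123-0.011278i   from Y*(Ω₁)=+0.216051+0.244247i, Y(Ω₂)=+0.067808-0.128858i
  term(m=+3) = +0.000332-0.000125i   from Y*(Ω₁)=+0.013144-0.004079i, Y(Ω₂)=+0.025740-0.001515i
  term(m=+4) = -0.000989+0.000514i   from Y*(Ω₁)=-0.042790+0.347959i, Y(Ω₂)=+0.001800+0.002620i
  term(m=+5) = +0.000022-0.000015i   from Y*(Ω₁)=-0.082238-0.049930i, Y(Ω₂)=-0.000117+0.000257i
  term(m=+6) = +0.000005-0.000004i   from Y*(Ω₁)=-0.302966+0.208098i, Y(Ω₂)=-0.000018+0.000002i
  term(m=+7) = -0.000000+0.000000i   from Y*(Ω₁)=-0.073198-0.405545i, Y(Ω₂)=-0.000000-0.000001i
Σ over m = -0.215523+0.000000i; ×(4π/15) → -0.180556+0.000000i. Real part: -0.180556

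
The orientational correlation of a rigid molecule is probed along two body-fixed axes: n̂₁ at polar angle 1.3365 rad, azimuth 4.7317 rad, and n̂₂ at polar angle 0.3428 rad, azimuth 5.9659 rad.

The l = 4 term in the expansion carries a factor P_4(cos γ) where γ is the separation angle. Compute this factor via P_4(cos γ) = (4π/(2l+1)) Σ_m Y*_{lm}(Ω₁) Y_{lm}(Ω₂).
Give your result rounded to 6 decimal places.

0.024716

Addition theorem: P_4(cos γ) = (4π/9) Σ_m Y*_{lm}(Ω₁) Y_{lm}(Ω₂), m = −4…4:
  m=-4: Y*=(0.394934, 0.030567)  Y=(0.001678, 0.005394)  product (0.000498, 0.002181)
  m=-3: Y*=(-0.015483, 0.266964)  Y=(0.025973, 0.036463)  product (-0.010136, 0.006369)
  m=-2: Y*=(0.196939, 0.007610)  Y=(0.158550, 0.116715)  product (0.030336, 0.024192)
  m=-1: Y*=(-0.005410, 0.280134)  Y=(0.456626, 0.149947)  product (-0.044476, 0.127105)
  m=+0: Y*=(0.157065, -0.000000)  Y=(0.415478, 0.000000)  product (0.065257, 0.000000)
  m=+1: Y*=(0.005410, 0.280134)  Y=(-0.456626, 0.149947)  product (-0.044476, -0.127105)
  m=+2: Y*=(0.196939, -0.007610)  Y=(0.158550, -0.116715)  product (0.030336, -0.024192)
  m=+3: Y*=(0.015483, 0.266964)  Y=(-0.025973, 0.036463)  product (-0.010136, -0.006369)
  m=+4: Y*=(0.394934, -0.030567)  Y=(0.001678, -0.005394)  product (0.000498, -0.002181)
Accumulated sum (0.017702, -0.000000); after 4π/(2l+1) scaling, (0.024716, -0.000000) ⇒ P_4 = 0.024716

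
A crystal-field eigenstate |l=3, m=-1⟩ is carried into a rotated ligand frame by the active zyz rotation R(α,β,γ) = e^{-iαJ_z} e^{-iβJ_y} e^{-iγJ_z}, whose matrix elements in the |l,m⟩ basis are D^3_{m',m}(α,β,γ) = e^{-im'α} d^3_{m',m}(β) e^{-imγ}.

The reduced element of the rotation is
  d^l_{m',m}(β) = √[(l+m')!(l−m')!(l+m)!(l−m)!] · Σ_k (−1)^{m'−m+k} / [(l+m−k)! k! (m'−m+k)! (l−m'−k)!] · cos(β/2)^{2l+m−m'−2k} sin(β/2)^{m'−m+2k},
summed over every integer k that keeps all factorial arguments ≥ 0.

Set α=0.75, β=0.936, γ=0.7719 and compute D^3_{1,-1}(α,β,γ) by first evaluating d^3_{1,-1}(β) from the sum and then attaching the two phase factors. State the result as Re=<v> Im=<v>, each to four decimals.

Re=0.5190 Im=0.0114

Split into d^3_{1,-1}(β=0.9360) × two z-phases.
Half-angle: c=0.892472, s=0.451102. N=√(24·2·2·24)=48.000000
k∈{0,1,2} keeps every argument non-negative
  k=0: (−1)^2·48.0000/(8)·0.8925^4·0.4511^2 = +0.774605
  k=1: (−1)^3·48.0000/(6)·0.8925^2·0.4511^4 = -0.263864
  k=2: (−1)^4·48.0000/(48)·0.8925^0·0.4511^6 = +0.008427
d^3_{1,-1}(0.9360) = +0.774605 -0.263864 +0.008427 = +0.519168
Phases: e^{-i·(1)·0.7500}=+0.731689-0.681639i, e^{-i·(-1)·0.7719}=+0.716587+0.697498i ⇒ D=+0.519043+0.011369i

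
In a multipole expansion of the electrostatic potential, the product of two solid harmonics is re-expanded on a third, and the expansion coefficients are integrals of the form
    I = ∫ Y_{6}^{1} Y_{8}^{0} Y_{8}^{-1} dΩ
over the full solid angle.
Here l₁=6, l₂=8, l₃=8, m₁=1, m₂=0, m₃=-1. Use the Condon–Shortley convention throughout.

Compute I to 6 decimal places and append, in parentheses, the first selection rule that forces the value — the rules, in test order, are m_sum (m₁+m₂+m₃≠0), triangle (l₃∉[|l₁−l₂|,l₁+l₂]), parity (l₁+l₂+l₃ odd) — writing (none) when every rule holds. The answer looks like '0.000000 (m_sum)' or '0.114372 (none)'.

-0.041022 (none)

m-sum 0 ✓  L=22 even ✓  2≤8≤14 ✓
Π(2lᵢ+1) = 13×17×17 = 3757
triangle coeff Δ(6,8,8) = 1/13742520792
Σ_t [0,6]: t=0:+1/41803776000 t=1:−1/435456000 t=2:+1/39813120 t=3:−1/18662400 t=4:+1/39813120 t=5:−1/435456000 t=6:+1/41803776000 = -11/1393459200
(3j)²=600/96577 [(6 8 8; 0 0 0)], sign=-1
Σ_t [0,5]: t=0:+1/6967296000 t=1:−1/174182400 t=2:+1/29859840 t=3:−1/24883200 t=4:+1/99532800 t=5:−1/2612736000 = -11/4180377600
(3j)²=175/193154 [(6 8 8; 1 0 -1)], sign=+1
⇒ 4πI² = 52500/2482597
I = (-1)√(52500/2482597/(4π)) = -0.04102245
No selection rule forces the value: the integral is nonzero (none).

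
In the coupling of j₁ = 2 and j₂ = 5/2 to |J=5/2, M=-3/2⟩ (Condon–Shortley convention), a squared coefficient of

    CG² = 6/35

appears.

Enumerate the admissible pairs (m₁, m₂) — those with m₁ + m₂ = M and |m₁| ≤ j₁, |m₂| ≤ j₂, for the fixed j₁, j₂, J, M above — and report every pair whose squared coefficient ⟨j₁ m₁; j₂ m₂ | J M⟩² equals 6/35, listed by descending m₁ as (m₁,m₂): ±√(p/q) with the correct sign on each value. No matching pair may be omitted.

Admissible pairs with m₁+m₂ = M = -3/2: (-2,1/2), (-1,-1/2), (0,-3/2), (1,-5/2)
  (m₁,m₂)=(1,-5/2): CG² = 3/7, CG = +√(3/7)
  (m₁,m₂)=(0,-3/2): CG² = 1/70, CG = −√(1/70)
  (m₁,m₂)=(-1,-1/2): CG² = 6/35, CG = −√(6/35)   ← matches the target
  (m₁,m₂)=(-2,1/2): CG² = 27/70, CG = +√(27/70)
Pairs with CG² = 6/35: (-1,-1/2): −√(6/35)

(-1,-1/2): −√(6/35)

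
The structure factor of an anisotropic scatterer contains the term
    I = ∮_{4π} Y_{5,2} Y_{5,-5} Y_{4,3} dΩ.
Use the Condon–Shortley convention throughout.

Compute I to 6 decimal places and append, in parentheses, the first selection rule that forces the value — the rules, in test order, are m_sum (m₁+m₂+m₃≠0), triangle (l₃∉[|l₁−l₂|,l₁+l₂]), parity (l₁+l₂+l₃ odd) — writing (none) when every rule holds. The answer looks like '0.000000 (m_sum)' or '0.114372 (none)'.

0.140629 (none)

Checks pass: Σm=0; 14 even; l₃=4∈[0,10].
(2·5+1)(2·5+1)(2·4+1) = 1089
Δ: 6! 4! 4! / 15! → 1/3153150
sum: t=1:−1/69120 t=2:+1/1728 t=3:−1/576 t=4:+1/1728 t=5:−1/69120 = -7/11520
3j²(5 5 4; 0 0 0) = Δ·Π!·Σ² = 2/143  (sign -1)
sum: t=0:+1/103680 = 1/103680
3j²(5 5 4; 2 -5 3) = Δ·Π!·Σ² = 7/429  (sign -1)
combine: 4πI² = 1089·2/143·7/429 = 42/169
take √, sign +1: I = 0.14062948
No selection rule forces the value: the integral is nonzero (none).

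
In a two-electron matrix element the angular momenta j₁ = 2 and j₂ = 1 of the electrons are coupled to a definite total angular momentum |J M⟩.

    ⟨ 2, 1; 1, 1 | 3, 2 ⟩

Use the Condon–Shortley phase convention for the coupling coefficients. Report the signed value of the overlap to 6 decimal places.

j₁+j₂−J=0  J+j₁−j₂=4  J−j₁+j₂=2  j₁+j₂+J+1=7
(j₁±m₁, j₂±m₂, J±M) = (3,1,2,0,5,1)
P² = 96
sum k=0..0:
  [0] +1/12 = 1/12
S = 1/12
C² = P²·S² = 2/3 ; C = +0.816497

+0.816497  (= +√(2/3))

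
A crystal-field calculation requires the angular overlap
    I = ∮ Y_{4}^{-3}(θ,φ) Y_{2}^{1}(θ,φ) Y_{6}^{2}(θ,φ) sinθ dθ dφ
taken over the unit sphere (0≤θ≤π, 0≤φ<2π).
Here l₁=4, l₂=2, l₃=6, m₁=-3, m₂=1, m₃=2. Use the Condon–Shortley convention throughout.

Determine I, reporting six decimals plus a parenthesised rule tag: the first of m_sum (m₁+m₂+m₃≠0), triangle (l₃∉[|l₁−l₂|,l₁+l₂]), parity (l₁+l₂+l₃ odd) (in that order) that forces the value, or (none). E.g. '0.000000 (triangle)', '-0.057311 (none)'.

Rules hold: Σm=0, L=12 even, 2≤6≤6.
N = 9·5·13 = 585
Δ = 0!·8!·4!/13! = 1/6435
Racah Σ t=0..0: t=0:+1/2304 = 1/2304
⇒ 3j(4 2 6; 0 0 0)² = 5/143, sgn +1
Racah Σ t=0..0: t=0:+1/30240 = 1/30240
⇒ 3j(4 2 6; -3 1 2)² = 32/6435, sgn +1
4πI² = N·(3j₀)²·(3jₘ)² = 160/1573
I = +1·√(0.101716/4π) = 0.08996855
No selection rule forces the value: the integral is nonzero (none).

0.089969 (none)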